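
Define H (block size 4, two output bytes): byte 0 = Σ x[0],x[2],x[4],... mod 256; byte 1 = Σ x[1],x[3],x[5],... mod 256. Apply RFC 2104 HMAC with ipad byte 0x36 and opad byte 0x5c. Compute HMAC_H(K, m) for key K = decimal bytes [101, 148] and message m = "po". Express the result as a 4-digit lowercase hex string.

Key decimal bytes [101, 148] = 65 94 is 2 bytes ≤ B = 4; zero-pad to 4 bytes: K' = 65 94 00 00.
K' ⊕ ipad = 53 a2 36 36.  K' ⊕ opad = 39 c8 5c 5c.
Inner input = (K'⊕ipad) ∥ m = 53 a2 36 36 ∥ 70 6f.
Inner hash: even-index sum = 249 mod 256 = 249; odd-index sum = 327 mod 256 = 71 → f9 47.
Outer input = (K'⊕opad) ∥ inner = 39 c8 5c 5c ∥ f9 47.
Outer hash (tag): even-index sum = 398 mod 256 = 142; odd-index sum = 363 mod 256 = 107 → 8e 6b.

8e6b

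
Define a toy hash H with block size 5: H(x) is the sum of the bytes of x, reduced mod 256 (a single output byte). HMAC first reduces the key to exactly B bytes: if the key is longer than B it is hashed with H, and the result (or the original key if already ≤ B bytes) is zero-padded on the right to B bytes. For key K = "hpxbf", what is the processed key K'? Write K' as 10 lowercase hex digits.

Key "hpxbf" = 68 70 78 62 66 is exactly B = 5 bytes: K' = 68 70 78 62 66.

6870786266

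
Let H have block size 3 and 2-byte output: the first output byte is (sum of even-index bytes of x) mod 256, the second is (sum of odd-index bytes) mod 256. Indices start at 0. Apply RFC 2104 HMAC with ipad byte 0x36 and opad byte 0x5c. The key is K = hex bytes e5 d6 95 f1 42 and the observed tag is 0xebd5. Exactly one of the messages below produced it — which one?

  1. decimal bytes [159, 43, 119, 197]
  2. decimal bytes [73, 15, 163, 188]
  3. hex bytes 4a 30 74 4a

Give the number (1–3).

Key hex bytes e5 d6 95 f1 42 is 5 bytes > B = 3, so hash it first: H(key) = bc c7, then zero-pad to 3 bytes: K' = bc c7 00.
K' ⊕ ipad = 8a f1 36; K' ⊕ opad = e0 9b 5c.
m1: inner = H(8a f1 36 9f 2b 77 c5) = b0 07; tag = H(e0 9b 5c b0 07) = 434b
m2: inner = H(8a f1 36 49 0f a3 bc) = 8b dd; tag = H(e0 9b 5c 8b dd) = 1926
m3: inner = H(8a f1 36 4a 30 74 4a) = 3a af; tag = H(e0 9b 5c 3a af) = ebd5 ← matches

3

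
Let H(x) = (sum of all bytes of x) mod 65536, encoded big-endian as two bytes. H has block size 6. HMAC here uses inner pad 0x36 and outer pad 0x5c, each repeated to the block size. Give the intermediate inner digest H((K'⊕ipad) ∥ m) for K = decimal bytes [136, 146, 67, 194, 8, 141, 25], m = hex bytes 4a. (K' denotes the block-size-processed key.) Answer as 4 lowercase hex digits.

0251

Key decimal bytes [136, 146, 67, 194, 8, 141, 25] = 88 92 43 c2 08 8d 19 is 7 bytes > B = 6, so hash it first: H(key) = 02 cd, then zero-pad to 6 bytes: K' = 02 cd 00 00 00 00.
K' ⊕ ipad = 34 fb 36 36 36 36.
Inner input = 34 fb 36 36 36 36 ∥ 4a.
Inner hash: sum = 52+251+54+54+54+54+74 = 593 → 02 51.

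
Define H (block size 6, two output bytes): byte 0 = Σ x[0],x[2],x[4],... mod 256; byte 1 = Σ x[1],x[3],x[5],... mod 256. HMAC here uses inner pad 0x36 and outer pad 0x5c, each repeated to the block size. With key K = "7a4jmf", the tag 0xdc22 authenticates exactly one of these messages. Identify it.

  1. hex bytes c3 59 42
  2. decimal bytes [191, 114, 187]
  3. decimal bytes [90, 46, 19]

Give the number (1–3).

Key "7a4jmf" = 37 61 34 6a 6d 66 is exactly B = 6 bytes: K' = 37 61 34 6a 6d 66.
K' ⊕ ipad = 01 57 02 5c 5b 50; K' ⊕ opad = 6b 3d 68 36 31 3a.
m1: inner = H(01 57 02 5c 5b 50 c3 59 42) = 63 5c; tag = H(6b 3d 68 36 31 3a 63 5c) = 6709
m2: inner = H(01 57 02 5c 5b 50 bf 72 bb) = d8 75; tag = H(6b 3d 68 36 31 3a d8 75) = dc22 ← matches
m3: inner = H(01 57 02 5c 5b 50 5a 2e 13) = cb 31; tag = H(6b 3d 68 36 31 3a cb 31) = cfde

2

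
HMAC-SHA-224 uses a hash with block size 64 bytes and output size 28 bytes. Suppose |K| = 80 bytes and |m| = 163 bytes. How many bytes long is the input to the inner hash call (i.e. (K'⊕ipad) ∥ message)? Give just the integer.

Key is 80 > 64 bytes, so it is hashed to 28 bytes then zero-padded to 64: |K'| = 64.
Inner input = (K'⊕ipad) ∥ m → 64 + 163 = 227 bytes.

227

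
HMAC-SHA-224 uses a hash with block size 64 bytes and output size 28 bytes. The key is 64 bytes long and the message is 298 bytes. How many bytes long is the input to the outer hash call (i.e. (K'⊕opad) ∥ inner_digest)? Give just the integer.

Key is 64 ≤ 64 bytes, zero-padded: |K'| = 64.
Outer input = (K'⊕opad) ∥ H(inner) → 64 + 28 = 92 bytes.

92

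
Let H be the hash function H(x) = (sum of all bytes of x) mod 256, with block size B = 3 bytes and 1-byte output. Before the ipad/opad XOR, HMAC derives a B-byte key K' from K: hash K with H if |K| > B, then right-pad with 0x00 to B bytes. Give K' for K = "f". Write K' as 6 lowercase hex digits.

Key "f" = 66 is 1 byte ≤ B = 3; zero-pad to 3 bytes: K' = 66 00 00.

660000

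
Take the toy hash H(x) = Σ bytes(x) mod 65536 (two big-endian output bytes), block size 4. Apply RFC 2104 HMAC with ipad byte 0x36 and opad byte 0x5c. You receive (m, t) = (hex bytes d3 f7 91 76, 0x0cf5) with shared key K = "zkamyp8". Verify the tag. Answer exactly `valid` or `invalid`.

invalid

Key "zkamyp8" = 7a 6b 61 6d 79 70 38 is 7 bytes > B = 4, so hash it first: H(key) = 02 d4, then zero-pad to 4 bytes: K' = 02 d4 00 00.
K' ⊕ ipad = 34 e2 36 36; K' ⊕ opad = 5e 88 5c 5c.
Inner hash: sum = 52+226+54+54+211+247+145+118 = 1107 → 04 53.
Outer hash (recomputed tag): sum = 94+136+92+92+4+83 = 501 → 01 f5.
Recomputed tag = 01f5; claimed = 0cf5 → mismatch.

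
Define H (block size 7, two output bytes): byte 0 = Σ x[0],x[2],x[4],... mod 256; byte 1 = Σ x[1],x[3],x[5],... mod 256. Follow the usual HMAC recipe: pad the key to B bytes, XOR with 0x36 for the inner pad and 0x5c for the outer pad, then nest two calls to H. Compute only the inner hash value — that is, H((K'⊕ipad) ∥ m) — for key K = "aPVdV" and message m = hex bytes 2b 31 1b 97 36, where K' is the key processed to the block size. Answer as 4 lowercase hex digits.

156a

Key "aPVdV" = 61 50 56 64 56 is 5 bytes ≤ B = 7; zero-pad to 7 bytes: K' = 61 50 56 64 56 00 00.
K' ⊕ ipad = 57 66 60 52 60 36 36.
Inner input = 57 66 60 52 60 36 36 ∥ 2b 31 1b 97 36.
Inner hash: even-index sum = 533 mod 256 = 21; odd-index sum = 362 mod 256 = 106 → 15 6a.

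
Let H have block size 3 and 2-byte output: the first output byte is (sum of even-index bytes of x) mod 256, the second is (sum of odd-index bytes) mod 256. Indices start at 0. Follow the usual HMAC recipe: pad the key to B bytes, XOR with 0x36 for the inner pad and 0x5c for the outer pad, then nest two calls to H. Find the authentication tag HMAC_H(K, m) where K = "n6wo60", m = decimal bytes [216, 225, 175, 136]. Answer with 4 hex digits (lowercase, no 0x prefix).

0d55

Key "n6wo60" = 6e 36 77 6f 36 30 is 6 bytes > B = 3, so hash it first: H(key) = 1b d5, then zero-pad to 3 bytes: K' = 1b d5 00.
K' ⊕ ipad = 2d e3 36.  K' ⊕ opad = 47 89 5c.
Inner input = (K'⊕ipad) ∥ m = 2d e3 36 ∥ d8 e1 af 88.
Inner hash: even-index sum = 460 mod 256 = 204; odd-index sum = 618 mod 256 = 106 → cc 6a.
Outer input = (K'⊕opad) ∥ inner = 47 89 5c ∥ cc 6a.
Outer hash (tag): even-index sum = 269 mod 256 = 13; odd-index sum = 341 mod 256 = 85 → 0d 55.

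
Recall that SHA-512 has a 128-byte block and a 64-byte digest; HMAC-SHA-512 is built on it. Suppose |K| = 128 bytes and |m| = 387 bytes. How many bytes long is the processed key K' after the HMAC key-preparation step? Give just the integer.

128

Key is 128 ≤ 128 bytes, zero-padded: |K'| = 128.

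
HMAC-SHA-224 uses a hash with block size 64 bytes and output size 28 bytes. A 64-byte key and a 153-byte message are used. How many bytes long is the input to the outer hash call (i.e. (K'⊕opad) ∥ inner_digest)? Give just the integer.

Key is 64 ≤ 64 bytes, zero-padded: |K'| = 64.
Outer input = (K'⊕opad) ∥ H(inner) → 64 + 28 = 92 bytes.

92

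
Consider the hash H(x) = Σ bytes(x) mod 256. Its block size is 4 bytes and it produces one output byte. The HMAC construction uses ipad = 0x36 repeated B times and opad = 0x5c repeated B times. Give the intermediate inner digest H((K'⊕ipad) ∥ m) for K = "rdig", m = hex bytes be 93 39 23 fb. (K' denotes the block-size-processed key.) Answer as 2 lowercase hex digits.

ee

Key "rdig" = 72 64 69 67 is exactly B = 4 bytes: K' = 72 64 69 67.
K' ⊕ ipad = 44 52 5f 51.
Inner input = 44 52 5f 51 ∥ be 93 39 23 fb.
Inner hash: sum = 68+82+95+81+190+147+57+35+251 = 1006; mod 256 = 238 → ee.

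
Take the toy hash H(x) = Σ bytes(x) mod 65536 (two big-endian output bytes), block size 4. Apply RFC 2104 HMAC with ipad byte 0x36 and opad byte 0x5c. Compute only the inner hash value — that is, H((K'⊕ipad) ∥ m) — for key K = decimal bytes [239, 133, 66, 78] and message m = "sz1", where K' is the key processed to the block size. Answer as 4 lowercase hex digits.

Key decimal bytes [239, 133, 66, 78] = ef 85 42 4e is exactly B = 4 bytes: K' = ef 85 42 4e.
K' ⊕ ipad = d9 b3 74 78.
Inner input = d9 b3 74 78 ∥ 73 7a 31.
Inner hash: sum = 217+179+116+120+115+122+49 = 918 → 03 96.

0396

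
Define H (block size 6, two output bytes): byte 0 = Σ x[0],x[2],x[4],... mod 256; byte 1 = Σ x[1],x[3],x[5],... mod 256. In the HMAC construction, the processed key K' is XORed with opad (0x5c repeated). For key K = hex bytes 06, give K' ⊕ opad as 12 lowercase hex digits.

5a5c5c5c5c5c

Key hex bytes 06 is 1 byte ≤ B = 6; zero-pad to 6 bytes: K' = 06 00 00 00 00 00.
XOR each byte with 0x5c: 06⊕5c=5a, 00⊕5c=5c, 00⊕5c=5c, 00⊕5c=5c, 00⊕5c=5c, 00⊕5c=5c.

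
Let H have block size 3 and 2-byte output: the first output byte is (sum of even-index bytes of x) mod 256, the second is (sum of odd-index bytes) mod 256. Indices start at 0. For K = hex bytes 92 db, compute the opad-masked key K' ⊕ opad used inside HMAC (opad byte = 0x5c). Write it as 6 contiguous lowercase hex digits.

ce875c

Key hex bytes 92 db is 2 bytes ≤ B = 3; zero-pad to 3 bytes: K' = 92 db 00.
XOR each byte with 0x5c: 92⊕5c=ce, db⊕5c=87, 00⊕5c=5c.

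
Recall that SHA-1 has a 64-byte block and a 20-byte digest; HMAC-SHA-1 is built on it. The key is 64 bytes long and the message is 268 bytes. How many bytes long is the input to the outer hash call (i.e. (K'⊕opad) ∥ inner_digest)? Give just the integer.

Key is 64 ≤ 64 bytes, zero-padded: |K'| = 64.
Outer input = (K'⊕opad) ∥ H(inner) → 64 + 20 = 84 bytes.

84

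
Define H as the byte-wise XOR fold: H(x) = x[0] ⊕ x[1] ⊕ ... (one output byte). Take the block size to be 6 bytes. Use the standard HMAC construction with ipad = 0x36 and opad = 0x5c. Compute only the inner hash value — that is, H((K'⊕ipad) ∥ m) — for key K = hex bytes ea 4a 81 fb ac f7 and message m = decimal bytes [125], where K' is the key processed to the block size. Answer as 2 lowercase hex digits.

fc

Key hex bytes ea 4a 81 fb ac f7 is exactly B = 6 bytes: K' = ea 4a 81 fb ac f7.
K' ⊕ ipad = dc 7c b7 cd 9a c1.
Inner input = dc 7c b7 cd 9a c1 ∥ 7d.
Inner hash: XOR dc⊕7c⊕b7⊕cd⊕9a⊕c1⊕7d = fc.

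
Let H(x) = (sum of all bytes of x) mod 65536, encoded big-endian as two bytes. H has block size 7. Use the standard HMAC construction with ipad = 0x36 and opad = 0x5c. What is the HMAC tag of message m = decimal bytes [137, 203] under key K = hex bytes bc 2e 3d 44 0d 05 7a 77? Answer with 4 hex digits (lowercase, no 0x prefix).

034c

Key hex bytes bc 2e 3d 44 0d 05 7a 77 is 8 bytes > B = 7, so hash it first: H(key) = 02 6e, then zero-pad to 7 bytes: K' = 02 6e 00 00 00 00 00.
K' ⊕ ipad = 34 58 36 36 36 36 36.  K' ⊕ opad = 5e 32 5c 5c 5c 5c 5c.
Inner input = (K'⊕ipad) ∥ m = 34 58 36 36 36 36 36 ∥ 89 cb.
Inner hash: sum = 52+88+54+54+54+54+54+137+203 = 750 → 02 ee.
Outer input = (K'⊕opad) ∥ inner = 5e 32 5c 5c 5c 5c 5c ∥ 02 ee.
Outer hash (tag): sum = 94+50+92+92+92+92+92+2+238 = 844 → 03 4c.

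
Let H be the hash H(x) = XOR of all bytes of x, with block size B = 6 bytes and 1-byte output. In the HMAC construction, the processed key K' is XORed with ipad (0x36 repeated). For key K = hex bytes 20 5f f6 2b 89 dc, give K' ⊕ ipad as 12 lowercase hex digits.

Key hex bytes 20 5f f6 2b 89 dc is exactly B = 6 bytes: K' = 20 5f f6 2b 89 dc.
XOR each byte with 0x36: 20⊕36=16, 5f⊕36=69, f6⊕36=c0, 2b⊕36=1d, 89⊕36=bf, dc⊕36=ea.

1669c01dbfea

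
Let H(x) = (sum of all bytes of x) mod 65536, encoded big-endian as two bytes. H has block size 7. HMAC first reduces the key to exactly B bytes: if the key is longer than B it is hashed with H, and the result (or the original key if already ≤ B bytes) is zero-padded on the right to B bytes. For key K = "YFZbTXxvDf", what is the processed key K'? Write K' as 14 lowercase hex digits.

039f0000000000

|K| = 10 > B = 7, so first hash the key.
H(K): sum = 89+70+90+98+84+88+120+118+68+102 = 927 → 03 9f.
Zero-pad H(K) = 03 9f to 7 bytes: K' = 03 9f 00 00 00 00 00.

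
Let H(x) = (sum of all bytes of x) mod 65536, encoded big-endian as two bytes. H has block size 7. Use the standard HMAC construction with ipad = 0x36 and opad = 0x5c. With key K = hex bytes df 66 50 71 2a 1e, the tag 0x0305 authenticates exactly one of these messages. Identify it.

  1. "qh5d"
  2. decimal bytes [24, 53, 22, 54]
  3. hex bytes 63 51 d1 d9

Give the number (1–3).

2

Key hex bytes df 66 50 71 2a 1e is 6 bytes ≤ B = 7; zero-pad to 7 bytes: K' = df 66 50 71 2a 1e 00.
K' ⊕ ipad = e9 50 66 47 1c 28 36; K' ⊕ opad = 83 3a 0c 2d 76 42 5c.
m1: inner = H(e9 50 66 47 1c 28 36 71 68 35 64) = 03 d2; tag = H(83 3a 0c 2d 76 42 5c 03 d2) = 02df
m2: inner = H(e9 50 66 47 1c 28 36 18 35 16 36) = 02 f9; tag = H(83 3a 0c 2d 76 42 5c 02 f9) = 0305 ← matches
m3: inner = H(e9 50 66 47 1c 28 36 63 51 d1 d9) = 04 be; tag = H(83 3a 0c 2d 76 42 5c 04 be) = 02cc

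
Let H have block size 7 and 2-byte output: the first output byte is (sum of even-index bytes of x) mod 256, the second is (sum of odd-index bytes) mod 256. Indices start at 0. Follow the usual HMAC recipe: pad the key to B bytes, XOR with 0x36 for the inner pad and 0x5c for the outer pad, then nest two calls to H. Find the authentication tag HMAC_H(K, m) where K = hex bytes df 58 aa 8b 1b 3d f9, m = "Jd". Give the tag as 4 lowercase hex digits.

Key hex bytes df 58 aa 8b 1b 3d f9 is exactly B = 7 bytes: K' = df 58 aa 8b 1b 3d f9.
K' ⊕ ipad = e9 6e 9c bd 2d 0b cf.  K' ⊕ opad = 83 04 f6 d7 47 61 a5.
Inner input = (K'⊕ipad) ∥ m = e9 6e 9c bd 2d 0b cf ∥ 4a 64.
Inner hash: even-index sum = 741 mod 256 = 229; odd-index sum = 384 mod 256 = 128 → e5 80.
Outer input = (K'⊕opad) ∥ inner = 83 04 f6 d7 47 61 a5 ∥ e5 80.
Outer hash (tag): even-index sum = 741 mod 256 = 229; odd-index sum = 545 mod 256 = 33 → e5 21.

e521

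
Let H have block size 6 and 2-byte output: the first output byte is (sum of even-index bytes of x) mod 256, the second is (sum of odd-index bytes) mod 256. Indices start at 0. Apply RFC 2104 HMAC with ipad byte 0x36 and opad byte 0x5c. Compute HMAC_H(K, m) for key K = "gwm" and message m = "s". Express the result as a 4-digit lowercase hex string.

1d90

Key "gwm" = 67 77 6d is 3 bytes ≤ B = 6; zero-pad to 6 bytes: K' = 67 77 6d 00 00 00.
K' ⊕ ipad = 51 41 5b 36 36 36.  K' ⊕ opad = 3b 2b 31 5c 5c 5c.
Inner input = (K'⊕ipad) ∥ m = 51 41 5b 36 36 36 ∥ 73.
Inner hash: even-index sum = 341 mod 256 = 85; odd-index sum = 173 mod 256 = 173 → 55 ad.
Outer input = (K'⊕opad) ∥ inner = 3b 2b 31 5c 5c 5c ∥ 55 ad.
Outer hash (tag): even-index sum = 285 mod 256 = 29; odd-index sum = 400 mod 256 = 144 → 1d 90.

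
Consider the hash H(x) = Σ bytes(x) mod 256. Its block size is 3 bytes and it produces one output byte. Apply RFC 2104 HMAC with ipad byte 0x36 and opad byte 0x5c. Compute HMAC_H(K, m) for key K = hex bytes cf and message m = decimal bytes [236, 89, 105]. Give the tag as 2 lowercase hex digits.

5e

Key hex bytes cf is 1 byte ≤ B = 3; zero-pad to 3 bytes: K' = cf 00 00.
K' ⊕ ipad = f9 36 36.  K' ⊕ opad = 93 5c 5c.
Inner input = (K'⊕ipad) ∥ m = f9 36 36 ∥ ec 59 69.
Inner hash: sum = 249+54+54+236+89+105 = 787; mod 256 = 19 → 13.
Outer input = (K'⊕opad) ∥ inner = 93 5c 5c ∥ 13.
Outer hash (tag): sum = 147+92+92+19 = 350; mod 256 = 94 → 5e.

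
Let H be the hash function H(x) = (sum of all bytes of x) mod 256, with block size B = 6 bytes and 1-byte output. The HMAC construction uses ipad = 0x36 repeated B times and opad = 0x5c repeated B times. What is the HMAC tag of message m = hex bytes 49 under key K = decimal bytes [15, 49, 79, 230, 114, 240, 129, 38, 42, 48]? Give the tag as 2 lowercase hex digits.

Key decimal bytes [15, 49, 79, 230, 114, 240, 129, 38, 42, 48] = 0f 31 4f e6 72 f0 81 26 2a 30 is 10 bytes > B = 6, so hash it first: H(key) = d8, then zero-pad to 6 bytes: K' = d8 00 00 00 00 00.
K' ⊕ ipad = ee 36 36 36 36 36.  K' ⊕ opad = 84 5c 5c 5c 5c 5c.
Inner input = (K'⊕ipad) ∥ m = ee 36 36 36 36 36 ∥ 49.
Inner hash: sum = 238+54+54+54+54+54+73 = 581; mod 256 = 69 → 45.
Outer input = (K'⊕opad) ∥ inner = 84 5c 5c 5c 5c 5c ∥ 45.
Outer hash (tag): sum = 132+92+92+92+92+92+69 = 661; mod 256 = 149 → 95.

95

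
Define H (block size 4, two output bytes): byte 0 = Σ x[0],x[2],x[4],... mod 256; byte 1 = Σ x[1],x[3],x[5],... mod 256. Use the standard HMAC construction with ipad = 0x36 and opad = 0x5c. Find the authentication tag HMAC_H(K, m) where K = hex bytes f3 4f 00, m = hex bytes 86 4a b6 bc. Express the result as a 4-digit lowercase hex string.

Key hex bytes f3 4f 00 is 3 bytes ≤ B = 4; zero-pad to 4 bytes: K' = f3 4f 00 00.
K' ⊕ ipad = c5 79 36 36.  K' ⊕ opad = af 13 5c 5c.
Inner input = (K'⊕ipad) ∥ m = c5 79 36 36 ∥ 86 4a b6 bc.
Inner hash: even-index sum = 567 mod 256 = 55; odd-index sum = 437 mod 256 = 181 → 37 b5.
Outer input = (K'⊕opad) ∥ inner = af 13 5c 5c ∥ 37 b5.
Outer hash (tag): even-index sum = 322 mod 256 = 66; odd-index sum = 292 mod 256 = 36 → 42 24.

4224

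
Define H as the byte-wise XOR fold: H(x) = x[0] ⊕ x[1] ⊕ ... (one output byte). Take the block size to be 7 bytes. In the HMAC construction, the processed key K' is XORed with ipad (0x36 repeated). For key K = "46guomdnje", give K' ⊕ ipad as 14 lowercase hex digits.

21363636363636

Key "46guomdnje" = 34 36 67 75 6f 6d 64 6e 6a 65 is 10 bytes > B = 7, so hash it first: H(key) = 17, then zero-pad to 7 bytes: K' = 17 00 00 00 00 00 00.
XOR each byte with 0x36: 17⊕36=21, 00⊕36=36, 00⊕36=36, 00⊕36=36, 00⊕36=36, 00⊕36=36, 00⊕36=36.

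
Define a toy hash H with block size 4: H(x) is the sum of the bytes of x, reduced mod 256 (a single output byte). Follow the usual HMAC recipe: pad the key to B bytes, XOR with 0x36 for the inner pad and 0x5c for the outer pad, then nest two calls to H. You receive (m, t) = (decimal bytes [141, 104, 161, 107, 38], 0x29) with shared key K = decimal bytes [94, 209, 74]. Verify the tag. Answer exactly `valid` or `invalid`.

Key decimal bytes [94, 209, 74] = 5e d1 4a is 3 bytes ≤ B = 4; zero-pad to 4 bytes: K' = 5e d1 4a 00.
K' ⊕ ipad = 68 e7 7c 36; K' ⊕ opad = 02 8d 16 5c.
Inner hash: sum = 104+231+124+54+141+104+161+107+38 = 1064; mod 256 = 40 → 28.
Outer hash (recomputed tag): sum = 2+141+22+92+40 = 297; mod 256 = 41 → 29.
Recomputed tag = 29; claimed = 29 → match.

valid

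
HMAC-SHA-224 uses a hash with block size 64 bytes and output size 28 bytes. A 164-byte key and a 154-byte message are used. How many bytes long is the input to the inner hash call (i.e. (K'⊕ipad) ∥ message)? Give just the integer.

218

Key is 164 > 64 bytes, so it is hashed to 28 bytes then zero-padded to 64: |K'| = 64.
Inner input = (K'⊕ipad) ∥ m → 64 + 154 = 218 bytes.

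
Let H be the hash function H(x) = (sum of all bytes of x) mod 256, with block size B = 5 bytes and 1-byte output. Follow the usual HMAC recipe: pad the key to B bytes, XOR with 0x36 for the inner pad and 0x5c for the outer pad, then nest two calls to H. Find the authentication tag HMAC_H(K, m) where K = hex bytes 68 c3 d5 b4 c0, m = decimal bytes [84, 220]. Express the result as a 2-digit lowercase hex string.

Key hex bytes 68 c3 d5 b4 c0 is exactly B = 5 bytes: K' = 68 c3 d5 b4 c0.
K' ⊕ ipad = 5e f5 e3 82 f6.  K' ⊕ opad = 34 9f 89 e8 9c.
Inner input = (K'⊕ipad) ∥ m = 5e f5 e3 82 f6 ∥ 54 dc.
Inner hash: sum = 94+245+227+130+246+84+220 = 1246; mod 256 = 222 → de.
Outer input = (K'⊕opad) ∥ inner = 34 9f 89 e8 9c ∥ de.
Outer hash (tag): sum = 52+159+137+232+156+222 = 958; mod 256 = 190 → be.

be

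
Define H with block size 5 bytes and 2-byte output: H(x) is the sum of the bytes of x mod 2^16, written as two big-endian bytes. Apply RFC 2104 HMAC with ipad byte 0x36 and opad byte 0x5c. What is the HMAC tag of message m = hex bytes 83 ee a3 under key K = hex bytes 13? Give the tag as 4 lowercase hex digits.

Key hex bytes 13 is 1 byte ≤ B = 5; zero-pad to 5 bytes: K' = 13 00 00 00 00.
K' ⊕ ipad = 25 36 36 36 36.  K' ⊕ opad = 4f 5c 5c 5c 5c.
Inner input = (K'⊕ipad) ∥ m = 25 36 36 36 36 ∥ 83 ee a3.
Inner hash: sum = 37+54+54+54+54+131+238+163 = 785 → 03 11.
Outer input = (K'⊕opad) ∥ inner = 4f 5c 5c 5c 5c ∥ 03 11.
Outer hash (tag): sum = 79+92+92+92+92+3+17 = 467 → 01 d3.

01d3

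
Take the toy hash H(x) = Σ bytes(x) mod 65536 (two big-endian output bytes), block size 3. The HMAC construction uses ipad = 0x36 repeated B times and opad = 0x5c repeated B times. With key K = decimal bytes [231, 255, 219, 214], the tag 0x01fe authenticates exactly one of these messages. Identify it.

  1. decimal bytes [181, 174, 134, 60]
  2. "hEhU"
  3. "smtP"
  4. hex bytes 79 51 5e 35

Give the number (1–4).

Key decimal bytes [231, 255, 219, 214] = e7 ff db d6 is 4 bytes > B = 3, so hash it first: H(key) = 03 97, then zero-pad to 3 bytes: K' = 03 97 00.
K' ⊕ ipad = 35 a1 36; K' ⊕ opad = 5f cb 5c.
m1: inner = H(35 a1 36 b5 ae 86 3c) = 03 31; tag = H(5f cb 5c 03 31) = 01ba
m2: inner = H(35 a1 36 68 45 68 55) = 02 76; tag = H(5f cb 5c 02 76) = 01fe ← matches
m3: inner = H(35 a1 36 73 6d 74 50) = 02 b0; tag = H(5f cb 5c 02 b0) = 0238
m4: inner = H(35 a1 36 79 51 5e 35) = 02 69; tag = H(5f cb 5c 02 69) = 01f1

2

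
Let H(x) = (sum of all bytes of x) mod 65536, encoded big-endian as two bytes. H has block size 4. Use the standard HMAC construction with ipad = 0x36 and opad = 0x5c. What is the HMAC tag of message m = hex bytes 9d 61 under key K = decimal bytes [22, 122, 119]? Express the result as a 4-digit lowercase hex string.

Key decimal bytes [22, 122, 119] = 16 7a 77 is 3 bytes ≤ B = 4; zero-pad to 4 bytes: K' = 16 7a 77 00.
K' ⊕ ipad = 20 4c 41 36.  K' ⊕ opad = 4a 26 2b 5c.
Inner input = (K'⊕ipad) ∥ m = 20 4c 41 36 ∥ 9d 61.
Inner hash: sum = 32+76+65+54+157+97 = 481 → 01 e1.
Outer input = (K'⊕opad) ∥ inner = 4a 26 2b 5c ∥ 01 e1.
Outer hash (tag): sum = 74+38+43+92+1+225 = 473 → 01 d9.

01d9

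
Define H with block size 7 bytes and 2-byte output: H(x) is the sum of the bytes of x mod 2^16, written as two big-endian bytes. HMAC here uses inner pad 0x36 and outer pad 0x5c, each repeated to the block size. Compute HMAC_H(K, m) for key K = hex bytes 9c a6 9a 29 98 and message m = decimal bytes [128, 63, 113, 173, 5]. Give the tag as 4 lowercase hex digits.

0477

Key hex bytes 9c a6 9a 29 98 is 5 bytes ≤ B = 7; zero-pad to 7 bytes: K' = 9c a6 9a 29 98 00 00.
K' ⊕ ipad = aa 90 ac 1f ae 36 36.  K' ⊕ opad = c0 fa c6 75 c4 5c 5c.
Inner input = (K'⊕ipad) ∥ m = aa 90 ac 1f ae 36 36 ∥ 80 3f 71 ad 05.
Inner hash: sum = 170+144+172+31+174+54+54+128+63+113+173+5 = 1281 → 05 01.
Outer input = (K'⊕opad) ∥ inner = c0 fa c6 75 c4 5c 5c ∥ 05 01.
Outer hash (tag): sum = 192+250+198+117+196+92+92+5+1 = 1143 → 04 77.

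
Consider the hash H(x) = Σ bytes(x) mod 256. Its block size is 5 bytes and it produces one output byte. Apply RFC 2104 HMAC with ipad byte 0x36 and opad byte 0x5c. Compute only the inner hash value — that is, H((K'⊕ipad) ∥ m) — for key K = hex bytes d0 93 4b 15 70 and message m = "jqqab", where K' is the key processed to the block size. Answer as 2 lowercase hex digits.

80

Key hex bytes d0 93 4b 15 70 is exactly B = 5 bytes: K' = d0 93 4b 15 70.
K' ⊕ ipad = e6 a5 7d 23 46.
Inner input = e6 a5 7d 23 46 ∥ 6a 71 71 61 62.
Inner hash: sum = 230+165+125+35+70+106+113+113+97+98 = 1152; mod 256 = 128 → 80.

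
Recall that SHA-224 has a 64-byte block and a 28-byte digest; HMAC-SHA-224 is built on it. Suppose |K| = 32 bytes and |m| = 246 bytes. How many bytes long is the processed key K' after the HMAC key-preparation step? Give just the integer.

Key is 32 ≤ 64 bytes, zero-padded: |K'| = 64.

64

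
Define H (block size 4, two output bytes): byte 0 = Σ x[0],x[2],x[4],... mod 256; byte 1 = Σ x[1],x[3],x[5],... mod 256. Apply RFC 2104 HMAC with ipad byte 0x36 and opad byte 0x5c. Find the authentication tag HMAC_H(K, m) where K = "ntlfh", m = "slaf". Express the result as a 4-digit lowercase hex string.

Key "ntlfh" = 6e 74 6c 66 68 is 5 bytes > B = 4, so hash it first: H(key) = 42 da, then zero-pad to 4 bytes: K' = 42 da 00 00.
K' ⊕ ipad = 74 ec 36 36.  K' ⊕ opad = 1e 86 5c 5c.
Inner input = (K'⊕ipad) ∥ m = 74 ec 36 36 ∥ 73 6c 61 66.
Inner hash: even-index sum = 382 mod 256 = 126; odd-index sum = 500 mod 256 = 244 → 7e f4.
Outer input = (K'⊕opad) ∥ inner = 1e 86 5c 5c ∥ 7e f4.
Outer hash (tag): even-index sum = 248 mod 256 = 248; odd-index sum = 470 mod 256 = 214 → f8 d6.

f8d6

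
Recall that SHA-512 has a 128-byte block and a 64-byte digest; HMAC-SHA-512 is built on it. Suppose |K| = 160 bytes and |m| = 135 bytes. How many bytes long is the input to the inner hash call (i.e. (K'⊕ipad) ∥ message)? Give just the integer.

263

Key is 160 > 128 bytes, so it is hashed to 64 bytes then zero-padded to 128: |K'| = 128.
Inner input = (K'⊕ipad) ∥ m → 128 + 135 = 263 bytes.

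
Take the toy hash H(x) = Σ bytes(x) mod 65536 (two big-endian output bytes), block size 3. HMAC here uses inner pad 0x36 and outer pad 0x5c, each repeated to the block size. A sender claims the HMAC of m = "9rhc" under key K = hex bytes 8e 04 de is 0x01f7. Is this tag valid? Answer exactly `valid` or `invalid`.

valid

Key hex bytes 8e 04 de is exactly B = 3 bytes: K' = 8e 04 de.
K' ⊕ ipad = b8 32 e8; K' ⊕ opad = d2 58 82.
Inner hash: sum = 184+50+232+57+114+104+99 = 840 → 03 48.
Outer hash (recomputed tag): sum = 210+88+130+3+72 = 503 → 01 f7.
Recomputed tag = 01f7; claimed = 01f7 → match.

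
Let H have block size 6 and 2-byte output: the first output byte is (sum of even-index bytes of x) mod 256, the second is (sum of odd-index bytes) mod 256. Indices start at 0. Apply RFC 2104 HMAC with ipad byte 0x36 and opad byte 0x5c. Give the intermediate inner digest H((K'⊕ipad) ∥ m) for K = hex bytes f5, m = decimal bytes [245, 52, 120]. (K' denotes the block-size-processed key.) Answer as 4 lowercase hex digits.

9cd6

Key hex bytes f5 is 1 byte ≤ B = 6; zero-pad to 6 bytes: K' = f5 00 00 00 00 00.
K' ⊕ ipad = c3 36 36 36 36 36.
Inner input = c3 36 36 36 36 36 ∥ f5 34 78.
Inner hash: even-index sum = 668 mod 256 = 156; odd-index sum = 214 mod 256 = 214 → 9c d6.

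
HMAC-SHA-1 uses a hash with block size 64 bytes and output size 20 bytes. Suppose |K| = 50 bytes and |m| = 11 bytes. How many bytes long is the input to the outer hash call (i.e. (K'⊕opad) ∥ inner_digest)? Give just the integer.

Key is 50 ≤ 64 bytes, zero-padded: |K'| = 64.
Outer input = (K'⊕opad) ∥ H(inner) → 64 + 20 = 84 bytes.

84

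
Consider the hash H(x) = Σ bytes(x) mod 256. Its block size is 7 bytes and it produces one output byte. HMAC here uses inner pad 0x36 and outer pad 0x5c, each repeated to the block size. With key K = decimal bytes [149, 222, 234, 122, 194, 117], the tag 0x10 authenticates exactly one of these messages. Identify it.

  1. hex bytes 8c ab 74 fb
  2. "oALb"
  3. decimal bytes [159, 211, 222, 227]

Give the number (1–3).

1

Key decimal bytes [149, 222, 234, 122, 194, 117] = 95 de ea 7a c2 75 is 6 bytes ≤ B = 7; zero-pad to 7 bytes: K' = 95 de ea 7a c2 75 00.
K' ⊕ ipad = a3 e8 dc 4c f4 43 36; K' ⊕ opad = c9 82 b6 26 9e 29 5c.
m1: inner = H(a3 e8 dc 4c f4 43 36 8c ab 74 fb) = c6; tag = H(c9 82 b6 26 9e 29 5c c6) = 10 ← matches
m2: inner = H(a3 e8 dc 4c f4 43 36 6f 41 4c 62) = 7e; tag = H(c9 82 b6 26 9e 29 5c 7e) = c8
m3: inner = H(a3 e8 dc 4c f4 43 36 9f d3 de e3) = 53; tag = H(c9 82 b6 26 9e 29 5c 53) = 9d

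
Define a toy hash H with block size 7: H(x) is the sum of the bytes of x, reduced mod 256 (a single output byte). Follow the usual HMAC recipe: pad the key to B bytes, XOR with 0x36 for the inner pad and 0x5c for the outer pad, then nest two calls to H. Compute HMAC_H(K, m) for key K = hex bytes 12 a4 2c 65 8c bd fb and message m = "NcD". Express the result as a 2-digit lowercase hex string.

71

Key hex bytes 12 a4 2c 65 8c bd fb is exactly B = 7 bytes: K' = 12 a4 2c 65 8c bd fb.
K' ⊕ ipad = 24 92 1a 53 ba 8b cd.  K' ⊕ opad = 4e f8 70 39 d0 e1 a7.
Inner input = (K'⊕ipad) ∥ m = 24 92 1a 53 ba 8b cd ∥ 4e 63 44.
Inner hash: sum = 36+146+26+83+186+139+205+78+99+68 = 1066; mod 256 = 42 → 2a.
Outer input = (K'⊕opad) ∥ inner = 4e f8 70 39 d0 e1 a7 ∥ 2a.
Outer hash (tag): sum = 78+248+112+57+208+225+167+42 = 1137; mod 256 = 113 → 71.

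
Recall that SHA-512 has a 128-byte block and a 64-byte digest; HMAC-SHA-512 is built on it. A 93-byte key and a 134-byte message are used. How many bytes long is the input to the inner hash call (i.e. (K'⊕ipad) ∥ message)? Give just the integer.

262

Key is 93 ≤ 128 bytes, zero-padded: |K'| = 128.
Inner input = (K'⊕ipad) ∥ m → 128 + 134 = 262 bytes.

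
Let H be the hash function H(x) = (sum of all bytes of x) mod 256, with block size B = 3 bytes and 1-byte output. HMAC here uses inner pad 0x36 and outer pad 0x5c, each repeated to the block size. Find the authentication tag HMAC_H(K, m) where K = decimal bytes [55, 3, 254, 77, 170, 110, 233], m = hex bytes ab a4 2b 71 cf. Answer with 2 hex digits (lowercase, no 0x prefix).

68

Key decimal bytes [55, 3, 254, 77, 170, 110, 233] = 37 03 fe 4d aa 6e e9 is 7 bytes > B = 3, so hash it first: H(key) = 86, then zero-pad to 3 bytes: K' = 86 00 00.
K' ⊕ ipad = b0 36 36.  K' ⊕ opad = da 5c 5c.
Inner input = (K'⊕ipad) ∥ m = b0 36 36 ∥ ab a4 2b 71 cf.
Inner hash: sum = 176+54+54+171+164+43+113+207 = 982; mod 256 = 214 → d6.
Outer input = (K'⊕opad) ∥ inner = da 5c 5c ∥ d6.
Outer hash (tag): sum = 218+92+92+214 = 616; mod 256 = 104 → 68.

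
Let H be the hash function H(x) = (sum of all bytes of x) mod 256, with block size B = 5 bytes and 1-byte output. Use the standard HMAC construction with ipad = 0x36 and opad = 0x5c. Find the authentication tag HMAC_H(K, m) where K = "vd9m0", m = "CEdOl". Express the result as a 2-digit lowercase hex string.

0d

Key "vd9m0" = 76 64 39 6d 30 is exactly B = 5 bytes: K' = 76 64 39 6d 30.
K' ⊕ ipad = 40 52 0f 5b 06.  K' ⊕ opad = 2a 38 65 31 6c.
Inner input = (K'⊕ipad) ∥ m = 40 52 0f 5b 06 ∥ 43 45 64 4f 6c.
Inner hash: sum = 64+82+15+91+6+67+69+100+79+108 = 681; mod 256 = 169 → a9.
Outer input = (K'⊕opad) ∥ inner = 2a 38 65 31 6c ∥ a9.
Outer hash (tag): sum = 42+56+101+49+108+169 = 525; mod 256 = 13 → 0d.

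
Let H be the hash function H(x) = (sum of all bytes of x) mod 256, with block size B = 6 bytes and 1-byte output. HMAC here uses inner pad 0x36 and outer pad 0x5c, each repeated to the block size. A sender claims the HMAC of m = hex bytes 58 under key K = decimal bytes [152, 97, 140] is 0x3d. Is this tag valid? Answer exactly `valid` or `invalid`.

invalid

Key decimal bytes [152, 97, 140] = 98 61 8c is 3 bytes ≤ B = 6; zero-pad to 6 bytes: K' = 98 61 8c 00 00 00.
K' ⊕ ipad = ae 57 ba 36 36 36; K' ⊕ opad = c4 3d d0 5c 5c 5c.
Inner hash: sum = 174+87+186+54+54+54+88 = 697; mod 256 = 185 → b9.
Outer hash (recomputed tag): sum = 196+61+208+92+92+92+185 = 926; mod 256 = 158 → 9e.
Recomputed tag = 9e; claimed = 3d → mismatch.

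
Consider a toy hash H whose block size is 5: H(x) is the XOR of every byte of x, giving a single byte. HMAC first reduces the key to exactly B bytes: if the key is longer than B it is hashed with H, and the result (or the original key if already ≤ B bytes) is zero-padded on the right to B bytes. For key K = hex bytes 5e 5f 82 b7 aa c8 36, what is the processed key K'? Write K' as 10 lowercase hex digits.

6000000000

|K| = 7 > B = 5, so first hash the key.
H(K): XOR 5e⊕5f⊕82⊕b7⊕aa⊕c8⊕36 = 60.
Zero-pad H(K) = 60 to 5 bytes: K' = 60 00 00 00 00.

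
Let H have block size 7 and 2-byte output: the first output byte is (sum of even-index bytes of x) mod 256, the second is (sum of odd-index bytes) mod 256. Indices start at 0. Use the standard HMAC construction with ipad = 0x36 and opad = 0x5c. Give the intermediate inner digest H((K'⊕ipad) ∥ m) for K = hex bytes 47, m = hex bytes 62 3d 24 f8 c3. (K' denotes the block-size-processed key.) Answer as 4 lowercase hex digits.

48eb

Key hex bytes 47 is 1 byte ≤ B = 7; zero-pad to 7 bytes: K' = 47 00 00 00 00 00 00.
K' ⊕ ipad = 71 36 36 36 36 36 36.
Inner input = 71 36 36 36 36 36 36 ∥ 62 3d 24 f8 c3.
Inner hash: even-index sum = 584 mod 256 = 72; odd-index sum = 491 mod 256 = 235 → 48 eb.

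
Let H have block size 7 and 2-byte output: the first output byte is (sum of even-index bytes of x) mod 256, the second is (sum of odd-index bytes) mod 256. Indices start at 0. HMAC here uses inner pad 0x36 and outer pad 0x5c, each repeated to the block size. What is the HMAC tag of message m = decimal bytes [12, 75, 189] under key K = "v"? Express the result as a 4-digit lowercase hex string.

a941

Key "v" = 76 is 1 byte ≤ B = 7; zero-pad to 7 bytes: K' = 76 00 00 00 00 00 00.
K' ⊕ ipad = 40 36 36 36 36 36 36.  K' ⊕ opad = 2a 5c 5c 5c 5c 5c 5c.
Inner input = (K'⊕ipad) ∥ m = 40 36 36 36 36 36 36 ∥ 0c 4b bd.
Inner hash: even-index sum = 301 mod 256 = 45; odd-index sum = 363 mod 256 = 107 → 2d 6b.
Outer input = (K'⊕opad) ∥ inner = 2a 5c 5c 5c 5c 5c 5c ∥ 2d 6b.
Outer hash (tag): even-index sum = 425 mod 256 = 169; odd-index sum = 321 mod 256 = 65 → a9 41.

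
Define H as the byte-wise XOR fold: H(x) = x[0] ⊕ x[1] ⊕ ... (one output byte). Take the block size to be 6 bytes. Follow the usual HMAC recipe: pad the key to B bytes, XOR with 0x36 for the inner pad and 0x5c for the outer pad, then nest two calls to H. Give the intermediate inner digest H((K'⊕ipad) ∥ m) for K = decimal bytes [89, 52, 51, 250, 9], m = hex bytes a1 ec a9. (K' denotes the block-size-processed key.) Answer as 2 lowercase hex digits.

Key decimal bytes [89, 52, 51, 250, 9] = 59 34 33 fa 09 is 5 bytes ≤ B = 6; zero-pad to 6 bytes: K' = 59 34 33 fa 09 00.
K' ⊕ ipad = 6f 02 05 cc 3f 36.
Inner input = 6f 02 05 cc 3f 36 ∥ a1 ec a9.
Inner hash: XOR 6f⊕02⊕05⊕cc⊕3f⊕36⊕a1⊕ec⊕a9 = 49.

49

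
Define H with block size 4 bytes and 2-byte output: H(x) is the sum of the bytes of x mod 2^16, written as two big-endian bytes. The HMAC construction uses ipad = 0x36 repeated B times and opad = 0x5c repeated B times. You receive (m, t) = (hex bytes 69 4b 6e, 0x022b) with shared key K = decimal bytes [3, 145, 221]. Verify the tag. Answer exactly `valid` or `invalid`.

valid

Key decimal bytes [3, 145, 221] = 03 91 dd is 3 bytes ≤ B = 4; zero-pad to 4 bytes: K' = 03 91 dd 00.
K' ⊕ ipad = 35 a7 eb 36; K' ⊕ opad = 5f cd 81 5c.
Inner hash: sum = 53+167+235+54+105+75+110 = 799 → 03 1f.
Outer hash (recomputed tag): sum = 95+205+129+92+3+31 = 555 → 02 2b.
Recomputed tag = 022b; claimed = 022b → match.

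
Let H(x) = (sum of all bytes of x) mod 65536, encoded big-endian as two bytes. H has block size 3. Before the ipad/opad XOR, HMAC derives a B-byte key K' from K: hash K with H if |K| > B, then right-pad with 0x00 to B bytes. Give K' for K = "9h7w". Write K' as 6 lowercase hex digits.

|K| = 4 > B = 3, so first hash the key.
H(K): sum = 57+104+55+119 = 335 → 01 4f.
Zero-pad H(K) = 01 4f to 3 bytes: K' = 01 4f 00.

014f00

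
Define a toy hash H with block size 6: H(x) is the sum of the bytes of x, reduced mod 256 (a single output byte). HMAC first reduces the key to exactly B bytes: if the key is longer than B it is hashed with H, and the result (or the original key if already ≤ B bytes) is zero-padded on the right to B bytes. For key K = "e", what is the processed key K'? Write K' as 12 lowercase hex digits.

650000000000

Key "e" = 65 is 1 byte ≤ B = 6; zero-pad to 6 bytes: K' = 65 00 00 00 00 00.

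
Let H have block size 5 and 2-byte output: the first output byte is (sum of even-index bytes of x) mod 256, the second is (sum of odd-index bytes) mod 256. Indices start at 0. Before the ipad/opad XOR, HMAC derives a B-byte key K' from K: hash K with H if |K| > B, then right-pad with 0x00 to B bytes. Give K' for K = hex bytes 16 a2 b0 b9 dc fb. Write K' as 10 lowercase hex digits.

|K| = 6 > B = 5, so first hash the key.
H(K): even-index sum = 418 mod 256 = 162; odd-index sum = 598 mod 256 = 86 → a2 56.
Zero-pad H(K) = a2 56 to 5 bytes: K' = a2 56 00 00 00.

a256000000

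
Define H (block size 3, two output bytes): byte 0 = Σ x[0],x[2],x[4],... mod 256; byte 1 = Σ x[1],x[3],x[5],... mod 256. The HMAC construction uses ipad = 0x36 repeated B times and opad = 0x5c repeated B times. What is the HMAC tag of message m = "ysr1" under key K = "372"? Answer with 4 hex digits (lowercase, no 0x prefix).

c918

Key "372" = 33 37 32 is exactly B = 3 bytes: K' = 33 37 32.
K' ⊕ ipad = 05 01 04.  K' ⊕ opad = 6f 6b 6e.
Inner input = (K'⊕ipad) ∥ m = 05 01 04 ∥ 79 73 72 31.
Inner hash: even-index sum = 173 mod 256 = 173; odd-index sum = 236 mod 256 = 236 → ad ec.
Outer input = (K'⊕opad) ∥ inner = 6f 6b 6e ∥ ad ec.
Outer hash (tag): even-index sum = 457 mod 256 = 201; odd-index sum = 280 mod 256 = 24 → c9 18.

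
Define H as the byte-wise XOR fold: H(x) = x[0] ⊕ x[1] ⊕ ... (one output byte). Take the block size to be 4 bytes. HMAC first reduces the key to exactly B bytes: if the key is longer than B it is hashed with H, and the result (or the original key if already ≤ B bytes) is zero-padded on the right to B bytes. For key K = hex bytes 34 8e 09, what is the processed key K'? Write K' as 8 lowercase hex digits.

Key hex bytes 34 8e 09 is 3 bytes ≤ B = 4; zero-pad to 4 bytes: K' = 34 8e 09 00.

348e0900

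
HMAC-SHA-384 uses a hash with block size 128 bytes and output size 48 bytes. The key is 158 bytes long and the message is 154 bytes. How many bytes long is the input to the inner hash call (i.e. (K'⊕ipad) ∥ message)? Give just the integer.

Key is 158 > 128 bytes, so it is hashed to 48 bytes then zero-padded to 128: |K'| = 128.
Inner input = (K'⊕ipad) ∥ m → 128 + 154 = 282 bytes.

282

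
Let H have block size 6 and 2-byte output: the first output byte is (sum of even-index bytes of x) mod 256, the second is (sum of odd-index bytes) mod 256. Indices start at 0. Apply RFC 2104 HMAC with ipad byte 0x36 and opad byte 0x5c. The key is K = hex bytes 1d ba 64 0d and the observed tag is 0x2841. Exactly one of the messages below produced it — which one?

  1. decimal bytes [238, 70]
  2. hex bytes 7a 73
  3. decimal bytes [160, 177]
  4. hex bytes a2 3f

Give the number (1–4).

3

Key hex bytes 1d ba 64 0d is 4 bytes ≤ B = 6; zero-pad to 6 bytes: K' = 1d ba 64 0d 00 00.
K' ⊕ ipad = 2b 8c 52 3b 36 36; K' ⊕ opad = 41 e6 38 51 5c 5c.
m1: inner = H(2b 8c 52 3b 36 36 ee 46) = a1 43; tag = H(41 e6 38 51 5c 5c a1 43) = 76d6
m2: inner = H(2b 8c 52 3b 36 36 7a 73) = 2d 70; tag = H(41 e6 38 51 5c 5c 2d 70) = 0203
m3: inner = H(2b 8c 52 3b 36 36 a0 b1) = 53 ae; tag = H(41 e6 38 51 5c 5c 53 ae) = 2841 ← matches
m4: inner = H(2b 8c 52 3b 36 36 a2 3f) = 55 3c; tag = H(41 e6 38 51 5c 5c 55 3c) = 2acf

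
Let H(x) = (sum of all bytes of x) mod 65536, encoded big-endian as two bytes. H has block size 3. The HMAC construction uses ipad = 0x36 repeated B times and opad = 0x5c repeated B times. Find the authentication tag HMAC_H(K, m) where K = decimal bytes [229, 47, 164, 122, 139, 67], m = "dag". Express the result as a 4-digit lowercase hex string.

01e5

Key decimal bytes [229, 47, 164, 122, 139, 67] = e5 2f a4 7a 8b 43 is 6 bytes > B = 3, so hash it first: H(key) = 03 00, then zero-pad to 3 bytes: K' = 03 00 00.
K' ⊕ ipad = 35 36 36.  K' ⊕ opad = 5f 5c 5c.
Inner input = (K'⊕ipad) ∥ m = 35 36 36 ∥ 64 61 67.
Inner hash: sum = 53+54+54+100+97+103 = 461 → 01 cd.
Outer input = (K'⊕opad) ∥ inner = 5f 5c 5c ∥ 01 cd.
Outer hash (tag): sum = 95+92+92+1+205 = 485 → 01 e5.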